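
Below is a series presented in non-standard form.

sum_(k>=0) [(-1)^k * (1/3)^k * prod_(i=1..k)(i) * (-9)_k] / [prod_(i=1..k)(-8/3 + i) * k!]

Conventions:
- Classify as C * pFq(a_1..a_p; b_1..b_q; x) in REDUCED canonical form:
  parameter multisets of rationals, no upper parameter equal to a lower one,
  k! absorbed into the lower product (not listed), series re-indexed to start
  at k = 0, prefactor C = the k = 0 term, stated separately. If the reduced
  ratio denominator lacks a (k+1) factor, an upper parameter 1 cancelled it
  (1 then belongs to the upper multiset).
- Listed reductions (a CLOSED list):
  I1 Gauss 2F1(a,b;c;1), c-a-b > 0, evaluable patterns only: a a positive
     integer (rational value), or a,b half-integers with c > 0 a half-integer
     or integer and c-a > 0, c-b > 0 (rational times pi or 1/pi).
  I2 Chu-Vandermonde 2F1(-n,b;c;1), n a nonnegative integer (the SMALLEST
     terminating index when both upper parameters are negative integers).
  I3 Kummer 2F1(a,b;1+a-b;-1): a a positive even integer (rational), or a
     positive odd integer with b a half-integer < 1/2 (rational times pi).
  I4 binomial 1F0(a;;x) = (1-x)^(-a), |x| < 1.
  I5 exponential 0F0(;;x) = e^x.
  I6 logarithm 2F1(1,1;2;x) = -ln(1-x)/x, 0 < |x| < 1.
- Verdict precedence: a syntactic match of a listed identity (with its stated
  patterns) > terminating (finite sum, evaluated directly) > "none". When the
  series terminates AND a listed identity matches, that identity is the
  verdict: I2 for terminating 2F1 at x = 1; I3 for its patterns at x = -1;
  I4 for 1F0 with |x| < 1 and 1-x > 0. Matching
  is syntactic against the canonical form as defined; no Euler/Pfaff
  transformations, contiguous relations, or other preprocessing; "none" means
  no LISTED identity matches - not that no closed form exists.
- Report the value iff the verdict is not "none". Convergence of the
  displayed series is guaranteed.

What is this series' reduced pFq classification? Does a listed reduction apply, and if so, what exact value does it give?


First insight: x = (-1/3) and the running product (C = 1, x = -1/3) telescopes to a rising factorial.
Ratio: r(k) = (-1/3) * (k-9) (k+1) / [(k-5/3) (k+1)] - rational in k, leading ratio (-1/3); with t_0 = 1, classification follows.

The series (x = -1/3) is 2F1: upper {-9, 1}, lower {-5/3}, prefactor 1. Verdict: terminating. (-9)_k vanishes past k = 9, leaving a 10-term sum, computed directly. Sum: 263846/1235.


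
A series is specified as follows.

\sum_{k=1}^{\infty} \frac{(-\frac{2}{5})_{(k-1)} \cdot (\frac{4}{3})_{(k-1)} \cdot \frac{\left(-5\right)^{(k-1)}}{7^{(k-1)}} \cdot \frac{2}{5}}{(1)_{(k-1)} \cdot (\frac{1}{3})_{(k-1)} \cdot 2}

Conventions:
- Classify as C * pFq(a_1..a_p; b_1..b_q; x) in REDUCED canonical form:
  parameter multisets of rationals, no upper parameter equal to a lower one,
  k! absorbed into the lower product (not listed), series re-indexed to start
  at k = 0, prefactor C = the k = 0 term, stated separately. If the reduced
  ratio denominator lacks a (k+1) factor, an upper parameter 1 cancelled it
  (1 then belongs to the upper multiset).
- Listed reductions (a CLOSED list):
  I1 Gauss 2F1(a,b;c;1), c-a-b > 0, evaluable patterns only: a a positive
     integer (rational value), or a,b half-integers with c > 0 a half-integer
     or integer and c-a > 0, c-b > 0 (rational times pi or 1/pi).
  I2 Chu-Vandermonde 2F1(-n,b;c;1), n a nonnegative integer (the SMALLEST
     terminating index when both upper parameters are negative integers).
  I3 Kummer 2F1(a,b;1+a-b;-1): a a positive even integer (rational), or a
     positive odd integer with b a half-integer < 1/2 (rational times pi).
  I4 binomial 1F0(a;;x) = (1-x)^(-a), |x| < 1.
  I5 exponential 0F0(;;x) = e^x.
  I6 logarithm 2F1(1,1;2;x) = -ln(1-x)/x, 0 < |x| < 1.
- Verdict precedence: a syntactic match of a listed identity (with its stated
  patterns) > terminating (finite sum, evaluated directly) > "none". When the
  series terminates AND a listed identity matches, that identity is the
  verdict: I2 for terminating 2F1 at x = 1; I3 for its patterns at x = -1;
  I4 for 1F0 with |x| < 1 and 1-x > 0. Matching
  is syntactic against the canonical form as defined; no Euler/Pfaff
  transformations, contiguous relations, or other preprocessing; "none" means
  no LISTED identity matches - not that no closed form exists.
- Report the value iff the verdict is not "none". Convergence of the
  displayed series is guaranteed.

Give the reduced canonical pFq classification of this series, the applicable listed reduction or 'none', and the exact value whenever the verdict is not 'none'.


Canonical form: C = \frac{1}{5} times 2F1 with upper {-\frac{2}{5}, \frac{4}{3}}, lower {\frac{1}{3}}, x = -\frac{5}{7}. Verdict: none (x = -\frac{5}{7}): each listed identity misses the multisets {-\frac{2}{5}, \frac{4}{3}} ; {\frac{1}{3}}.

Key step: with t_0 = \frac{1}{5}, the two geometric factors (C = 1/5) combine into one argument.
Adjacent-term ratio: r(k) = -\frac{5}{7} * (k-\frac{2}{5}) (k+\frac{4}{3}) / [(k+\frac{1}{3}) (k+1)] - poly over poly, x = -\frac{5}{7} from leading terms; C = \frac{1}{5} at k = 0.


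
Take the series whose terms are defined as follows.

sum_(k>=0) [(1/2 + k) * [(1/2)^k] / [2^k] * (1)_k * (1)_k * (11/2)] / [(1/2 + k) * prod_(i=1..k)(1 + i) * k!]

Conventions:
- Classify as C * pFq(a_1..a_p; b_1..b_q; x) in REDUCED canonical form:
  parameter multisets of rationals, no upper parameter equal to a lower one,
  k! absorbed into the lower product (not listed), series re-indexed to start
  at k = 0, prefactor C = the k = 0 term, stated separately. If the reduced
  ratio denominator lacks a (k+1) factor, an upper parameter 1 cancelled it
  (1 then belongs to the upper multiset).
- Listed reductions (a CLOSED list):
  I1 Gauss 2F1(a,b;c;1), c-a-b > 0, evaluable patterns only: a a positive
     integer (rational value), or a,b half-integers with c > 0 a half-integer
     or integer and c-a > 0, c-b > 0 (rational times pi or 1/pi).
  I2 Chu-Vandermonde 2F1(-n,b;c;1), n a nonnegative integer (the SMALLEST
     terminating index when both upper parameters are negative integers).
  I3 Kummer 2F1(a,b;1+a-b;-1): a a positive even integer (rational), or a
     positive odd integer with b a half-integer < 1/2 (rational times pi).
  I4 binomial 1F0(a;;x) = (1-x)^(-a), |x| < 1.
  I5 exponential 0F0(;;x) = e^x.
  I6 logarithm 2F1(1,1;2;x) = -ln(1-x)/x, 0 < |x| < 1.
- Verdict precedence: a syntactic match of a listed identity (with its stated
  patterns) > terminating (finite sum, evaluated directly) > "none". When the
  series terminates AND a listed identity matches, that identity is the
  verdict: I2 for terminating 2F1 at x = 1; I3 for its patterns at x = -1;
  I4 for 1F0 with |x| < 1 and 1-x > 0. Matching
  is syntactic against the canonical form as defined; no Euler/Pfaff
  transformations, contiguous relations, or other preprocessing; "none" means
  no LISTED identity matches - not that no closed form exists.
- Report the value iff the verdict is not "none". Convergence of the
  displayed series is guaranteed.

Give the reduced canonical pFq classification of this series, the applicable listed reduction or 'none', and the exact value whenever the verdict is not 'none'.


x = 1/4 here; the reduced form reads 2F1, upper {1, 1}, lower {2}, C = 11/2. Verdict: logarithm (I6) matches (the logarithm: parameters (1,1;2), x = 1/4). Sum: (-22) * ln(3/4).

First insight: from the first term 11/2: the two k-th powers (C = 11/2, x = 1/4) combine into one argument.
Step ratio: r(k) = (1/4) * (k+1) (k+1) / [(k+2) (k+1)] - rational in k, leading ratio (1/4); with t_0 = 11/2, classification follows.


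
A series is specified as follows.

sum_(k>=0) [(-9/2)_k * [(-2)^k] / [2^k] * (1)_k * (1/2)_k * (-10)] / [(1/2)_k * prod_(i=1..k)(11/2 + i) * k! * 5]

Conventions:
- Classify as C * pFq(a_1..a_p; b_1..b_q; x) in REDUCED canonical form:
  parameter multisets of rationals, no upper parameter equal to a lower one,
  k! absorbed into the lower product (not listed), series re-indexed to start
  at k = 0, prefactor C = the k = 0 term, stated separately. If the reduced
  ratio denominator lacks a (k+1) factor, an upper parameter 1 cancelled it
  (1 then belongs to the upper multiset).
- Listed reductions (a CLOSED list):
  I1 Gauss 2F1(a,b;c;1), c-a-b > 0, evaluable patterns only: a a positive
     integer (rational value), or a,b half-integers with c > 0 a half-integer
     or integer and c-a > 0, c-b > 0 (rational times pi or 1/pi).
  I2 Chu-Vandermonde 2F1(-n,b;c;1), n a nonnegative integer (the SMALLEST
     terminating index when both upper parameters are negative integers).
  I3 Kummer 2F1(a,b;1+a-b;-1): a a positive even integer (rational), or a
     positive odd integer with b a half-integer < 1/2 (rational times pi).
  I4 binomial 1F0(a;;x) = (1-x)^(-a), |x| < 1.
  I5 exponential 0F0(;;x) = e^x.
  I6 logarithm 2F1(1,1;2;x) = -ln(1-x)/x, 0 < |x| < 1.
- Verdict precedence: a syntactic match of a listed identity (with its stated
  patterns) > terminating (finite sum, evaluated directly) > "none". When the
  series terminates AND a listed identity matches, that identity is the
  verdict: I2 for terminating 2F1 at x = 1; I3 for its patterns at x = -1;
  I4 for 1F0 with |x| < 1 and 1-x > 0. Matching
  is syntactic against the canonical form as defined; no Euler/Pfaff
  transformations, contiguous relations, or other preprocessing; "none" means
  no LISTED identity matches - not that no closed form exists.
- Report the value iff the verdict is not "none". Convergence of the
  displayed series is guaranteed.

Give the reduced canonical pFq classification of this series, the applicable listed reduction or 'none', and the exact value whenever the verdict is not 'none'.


At argument -1: a 2F1 with upper {-9/2, 1}, lower {13/2}, scaled by C = -2. Verdict: Kummer's theorem (I3) fires (x = -1; c = 13/2 equals 1+a-b for upper {-9/2, 1}: listed pattern). Value: (-693/512) * pi.

The tell: x = (-1) and the parameter 1/2 appears in both the upper and lower lists and cancels.
Step ratio: r(k) = (-1) * (k-9/2) (k+1) / [(k+13/2) (k+1)] - rational in k, leading ratio (-1); with t_0 = -2, classification follows.


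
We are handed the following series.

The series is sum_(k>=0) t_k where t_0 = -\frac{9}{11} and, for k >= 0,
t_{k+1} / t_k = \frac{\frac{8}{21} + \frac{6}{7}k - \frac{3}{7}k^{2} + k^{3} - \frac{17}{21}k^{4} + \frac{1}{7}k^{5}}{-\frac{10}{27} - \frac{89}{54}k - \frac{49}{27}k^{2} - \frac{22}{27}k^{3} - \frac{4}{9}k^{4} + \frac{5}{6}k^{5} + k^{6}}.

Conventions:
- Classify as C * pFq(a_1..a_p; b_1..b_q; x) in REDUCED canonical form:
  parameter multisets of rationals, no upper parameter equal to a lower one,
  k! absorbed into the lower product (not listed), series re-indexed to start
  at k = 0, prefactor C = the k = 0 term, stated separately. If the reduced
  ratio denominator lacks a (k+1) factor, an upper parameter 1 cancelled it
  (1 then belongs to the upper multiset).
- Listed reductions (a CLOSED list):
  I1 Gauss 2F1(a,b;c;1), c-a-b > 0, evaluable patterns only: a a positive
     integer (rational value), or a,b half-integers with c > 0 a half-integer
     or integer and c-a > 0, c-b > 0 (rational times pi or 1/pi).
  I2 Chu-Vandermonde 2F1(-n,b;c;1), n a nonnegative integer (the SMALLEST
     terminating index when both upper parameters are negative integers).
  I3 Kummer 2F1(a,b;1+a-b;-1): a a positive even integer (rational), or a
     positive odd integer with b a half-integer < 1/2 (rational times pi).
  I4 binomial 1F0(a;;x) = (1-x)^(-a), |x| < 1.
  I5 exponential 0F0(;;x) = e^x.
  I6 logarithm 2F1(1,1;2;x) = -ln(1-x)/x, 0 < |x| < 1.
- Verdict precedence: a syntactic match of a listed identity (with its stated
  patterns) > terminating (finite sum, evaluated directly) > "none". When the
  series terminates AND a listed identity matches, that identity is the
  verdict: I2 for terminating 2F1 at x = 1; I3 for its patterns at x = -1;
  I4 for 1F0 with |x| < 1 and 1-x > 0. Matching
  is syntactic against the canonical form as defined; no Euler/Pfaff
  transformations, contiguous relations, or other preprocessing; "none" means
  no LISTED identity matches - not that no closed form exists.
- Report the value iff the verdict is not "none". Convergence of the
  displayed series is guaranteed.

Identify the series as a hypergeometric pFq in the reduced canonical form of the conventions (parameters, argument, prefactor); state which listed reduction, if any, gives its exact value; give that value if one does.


At argument \frac{1}{7}: a 2F2 with upper {-4, -2}, lower {-\frac{4}{3}, \frac{5}{6}}, scaled by C = -\frac{9}{11}. Verdict: terminating - upper -2 stops the sum at k = 2; the 3 terms are added exactly. Sum: -\frac{1611}{5929}.

Key step: with t_0 = -\frac{9}{11}, cancel k^2 + 1 from the displayed ratio first; then C = -9/11, x = 1/7.
Consecutive-term ratio: r(k) = \frac{1}{7} * (k-4) (k-2) / [(k-\frac{4}{3}) (k+\frac{5}{6}) (k+1)] - rational in k. x = \frac{1}{7}; t_0 = -\frac{9}{11}; negate the roots.


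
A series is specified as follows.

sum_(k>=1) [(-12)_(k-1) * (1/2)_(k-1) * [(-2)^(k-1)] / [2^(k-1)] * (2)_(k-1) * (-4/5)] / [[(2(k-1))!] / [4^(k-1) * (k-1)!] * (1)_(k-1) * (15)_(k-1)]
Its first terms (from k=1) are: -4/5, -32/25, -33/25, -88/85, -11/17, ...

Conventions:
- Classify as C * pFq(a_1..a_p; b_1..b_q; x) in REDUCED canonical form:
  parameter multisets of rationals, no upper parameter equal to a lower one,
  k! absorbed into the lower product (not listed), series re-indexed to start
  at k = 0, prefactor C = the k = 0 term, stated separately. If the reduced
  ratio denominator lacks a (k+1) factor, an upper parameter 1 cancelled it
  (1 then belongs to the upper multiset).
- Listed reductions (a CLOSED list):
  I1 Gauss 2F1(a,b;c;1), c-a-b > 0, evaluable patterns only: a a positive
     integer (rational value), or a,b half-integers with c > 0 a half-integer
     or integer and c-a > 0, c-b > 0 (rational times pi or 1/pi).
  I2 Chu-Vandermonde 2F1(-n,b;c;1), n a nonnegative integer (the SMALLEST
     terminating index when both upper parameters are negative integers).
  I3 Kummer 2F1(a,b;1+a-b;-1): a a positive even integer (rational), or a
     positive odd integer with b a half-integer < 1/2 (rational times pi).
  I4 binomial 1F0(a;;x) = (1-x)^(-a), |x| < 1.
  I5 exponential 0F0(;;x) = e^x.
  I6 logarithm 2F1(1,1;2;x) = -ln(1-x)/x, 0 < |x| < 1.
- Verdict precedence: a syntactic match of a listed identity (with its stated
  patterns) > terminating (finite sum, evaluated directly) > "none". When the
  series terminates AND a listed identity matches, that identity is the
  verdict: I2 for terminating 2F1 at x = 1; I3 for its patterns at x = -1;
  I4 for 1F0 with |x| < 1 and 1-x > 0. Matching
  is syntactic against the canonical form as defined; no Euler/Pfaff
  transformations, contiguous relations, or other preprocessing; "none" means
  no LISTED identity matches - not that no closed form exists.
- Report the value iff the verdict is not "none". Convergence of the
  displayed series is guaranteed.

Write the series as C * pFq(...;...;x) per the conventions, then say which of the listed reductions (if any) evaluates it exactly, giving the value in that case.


At argument -1: a 2F1 with upper {-12, 2}, lower {15}, scaled by C = -4/5. Verdict at x = -1: the Kummer evaluation I3 matches (x = -1; c = 15 equals 1+a-b for upper {-12, 2}: listed pattern). Hence: -28/5.

Key observation: t_0 = -4/5 here, and the parameter 1/2 appears in both the upper and lower lists and cancels.
Term ratio: r(k) = (-1) * (k-12) (k+2) / [(k+15) (k+1)] - poly over poly, x = (-1) from leading terms; C = -4/5 at k = 0.


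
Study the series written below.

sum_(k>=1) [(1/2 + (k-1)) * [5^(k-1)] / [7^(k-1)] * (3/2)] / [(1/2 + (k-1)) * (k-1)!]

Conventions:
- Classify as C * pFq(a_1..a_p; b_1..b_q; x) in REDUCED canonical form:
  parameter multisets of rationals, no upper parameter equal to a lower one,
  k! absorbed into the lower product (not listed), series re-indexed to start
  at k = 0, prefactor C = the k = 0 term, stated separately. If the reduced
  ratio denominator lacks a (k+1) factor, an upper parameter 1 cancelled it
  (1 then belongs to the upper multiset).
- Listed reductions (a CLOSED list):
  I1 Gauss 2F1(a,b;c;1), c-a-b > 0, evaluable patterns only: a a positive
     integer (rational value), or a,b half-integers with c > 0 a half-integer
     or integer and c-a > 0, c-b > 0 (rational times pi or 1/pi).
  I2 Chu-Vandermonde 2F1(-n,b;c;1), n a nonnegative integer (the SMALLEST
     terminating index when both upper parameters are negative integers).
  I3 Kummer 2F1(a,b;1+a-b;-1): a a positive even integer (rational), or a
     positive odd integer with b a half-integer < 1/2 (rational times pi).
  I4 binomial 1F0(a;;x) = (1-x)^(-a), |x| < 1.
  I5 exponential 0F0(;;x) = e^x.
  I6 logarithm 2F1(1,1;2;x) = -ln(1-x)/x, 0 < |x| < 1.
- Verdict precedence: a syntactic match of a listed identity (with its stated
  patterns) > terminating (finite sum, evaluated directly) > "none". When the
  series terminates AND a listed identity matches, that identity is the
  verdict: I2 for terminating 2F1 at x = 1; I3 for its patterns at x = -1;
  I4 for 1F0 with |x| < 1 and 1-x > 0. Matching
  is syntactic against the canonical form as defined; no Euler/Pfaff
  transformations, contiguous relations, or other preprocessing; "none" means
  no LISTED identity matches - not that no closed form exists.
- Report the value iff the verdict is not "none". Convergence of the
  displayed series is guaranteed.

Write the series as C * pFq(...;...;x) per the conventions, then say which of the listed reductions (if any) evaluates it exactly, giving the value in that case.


This is 3/2 * 0F0(-; -; 5/7) in reduced canonical form. Verdict: this is the exponential series (I5) (the 0F0 exponential series at x = 5/7). Its exact value is (3/2) * e^(5/7).

Key observation: x = (5/7) and the two geometric factors (C = 3/2) combine into one argument.
Consecutive-term ratio: r(k) = (5/7) * 1 / [(k+1)] - rational in k, leading ratio (5/7); with t_0 = 3/2, classification follows.


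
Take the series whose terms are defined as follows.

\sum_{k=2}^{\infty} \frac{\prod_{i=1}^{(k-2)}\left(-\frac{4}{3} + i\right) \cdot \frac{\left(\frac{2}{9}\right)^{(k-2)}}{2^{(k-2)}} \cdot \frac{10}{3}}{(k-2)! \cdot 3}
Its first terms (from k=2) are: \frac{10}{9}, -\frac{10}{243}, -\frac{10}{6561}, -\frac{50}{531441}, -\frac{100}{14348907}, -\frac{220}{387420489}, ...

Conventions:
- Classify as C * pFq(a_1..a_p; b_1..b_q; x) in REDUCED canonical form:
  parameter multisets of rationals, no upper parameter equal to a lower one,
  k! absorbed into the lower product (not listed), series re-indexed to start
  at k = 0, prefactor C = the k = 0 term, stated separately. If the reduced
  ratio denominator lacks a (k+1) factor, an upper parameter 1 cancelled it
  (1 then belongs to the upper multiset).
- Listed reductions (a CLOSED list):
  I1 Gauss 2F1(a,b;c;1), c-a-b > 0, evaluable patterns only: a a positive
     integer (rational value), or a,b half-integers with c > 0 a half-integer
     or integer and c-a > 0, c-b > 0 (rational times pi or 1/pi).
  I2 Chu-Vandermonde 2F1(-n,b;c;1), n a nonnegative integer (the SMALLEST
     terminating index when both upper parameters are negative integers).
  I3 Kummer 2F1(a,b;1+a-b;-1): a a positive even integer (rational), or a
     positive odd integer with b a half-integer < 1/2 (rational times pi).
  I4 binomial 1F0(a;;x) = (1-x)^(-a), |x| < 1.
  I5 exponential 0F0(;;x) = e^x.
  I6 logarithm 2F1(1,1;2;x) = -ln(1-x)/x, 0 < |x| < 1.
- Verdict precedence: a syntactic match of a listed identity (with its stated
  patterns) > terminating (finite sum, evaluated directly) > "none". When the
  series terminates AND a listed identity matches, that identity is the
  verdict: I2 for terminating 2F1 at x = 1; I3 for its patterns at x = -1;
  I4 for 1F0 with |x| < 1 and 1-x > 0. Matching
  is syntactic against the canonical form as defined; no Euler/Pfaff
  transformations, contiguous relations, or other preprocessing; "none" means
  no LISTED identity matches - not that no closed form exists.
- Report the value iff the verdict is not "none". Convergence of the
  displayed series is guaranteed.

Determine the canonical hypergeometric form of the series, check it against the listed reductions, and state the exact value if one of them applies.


At argument \frac{1}{9}: a 1F0 with upper {-\frac{1}{3}}, lower {-}, scaled by C = \frac{10}{9}. Verdict: binomial (I4) matches (the 1F0 binomial series: exponent 1/3, x = \frac{1}{9}). Its exact value is \frac{10}{9} \cdot \left(\frac{8}{9}\right)^{\frac{1}{3}}.

Structural cue: t_0 being \frac{10}{9}, the two k-th powers (C = 10/9) combine into one argument.
Adjacent-term ratio: r(k) = \frac{1}{9} * (k-\frac{1}{3}) / [(k+1)] - poly over poly, x = \frac{1}{9} from leading terms; C = \frac{10}{9} at k = 0.


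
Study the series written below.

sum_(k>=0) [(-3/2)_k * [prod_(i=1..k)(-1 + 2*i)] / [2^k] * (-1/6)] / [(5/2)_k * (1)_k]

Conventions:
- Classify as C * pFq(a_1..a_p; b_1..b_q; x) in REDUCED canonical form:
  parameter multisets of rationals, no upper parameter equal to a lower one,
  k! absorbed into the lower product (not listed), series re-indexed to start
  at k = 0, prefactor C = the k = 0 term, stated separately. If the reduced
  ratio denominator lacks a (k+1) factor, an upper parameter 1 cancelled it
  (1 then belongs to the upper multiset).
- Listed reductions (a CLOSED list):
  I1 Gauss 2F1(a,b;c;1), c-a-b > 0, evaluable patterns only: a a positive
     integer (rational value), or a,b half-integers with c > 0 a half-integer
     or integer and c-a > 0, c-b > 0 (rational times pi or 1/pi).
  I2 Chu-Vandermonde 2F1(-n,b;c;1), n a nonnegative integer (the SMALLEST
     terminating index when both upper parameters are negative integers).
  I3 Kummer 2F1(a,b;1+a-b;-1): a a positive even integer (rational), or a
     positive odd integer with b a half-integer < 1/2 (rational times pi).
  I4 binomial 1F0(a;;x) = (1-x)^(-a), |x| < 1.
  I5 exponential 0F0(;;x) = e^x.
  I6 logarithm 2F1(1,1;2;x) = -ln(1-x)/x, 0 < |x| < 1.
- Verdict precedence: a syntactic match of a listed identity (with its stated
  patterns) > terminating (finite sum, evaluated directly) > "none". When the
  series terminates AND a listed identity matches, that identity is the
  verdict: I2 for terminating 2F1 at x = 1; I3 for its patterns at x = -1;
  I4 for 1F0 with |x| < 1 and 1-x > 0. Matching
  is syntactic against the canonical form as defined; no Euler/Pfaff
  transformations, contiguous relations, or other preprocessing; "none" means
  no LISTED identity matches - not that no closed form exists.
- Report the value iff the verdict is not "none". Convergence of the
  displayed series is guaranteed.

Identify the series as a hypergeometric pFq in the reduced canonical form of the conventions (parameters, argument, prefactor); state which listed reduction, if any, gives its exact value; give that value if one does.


Key observation: x = 1 and (1)_k (C = -1/6) is k! itself.
Step ratio: r(k) = 1 * (k-3/2) (k+1/2) / [(k+5/2) (k+1)] - rational in k. x = 1; t_0 = -1/6; negate the roots.

Prefactor -1/6, argument 1: 2F1 with upper {-3/2, 1/2} over lower {5/2}. Verdict at x = 1: Gauss (I1, half-integer pattern) matches (x = 1; upper {-3/2, 1/2} half-integers, c = 5/2 in the evaluable pattern). Sum: (-5/128) * pi.


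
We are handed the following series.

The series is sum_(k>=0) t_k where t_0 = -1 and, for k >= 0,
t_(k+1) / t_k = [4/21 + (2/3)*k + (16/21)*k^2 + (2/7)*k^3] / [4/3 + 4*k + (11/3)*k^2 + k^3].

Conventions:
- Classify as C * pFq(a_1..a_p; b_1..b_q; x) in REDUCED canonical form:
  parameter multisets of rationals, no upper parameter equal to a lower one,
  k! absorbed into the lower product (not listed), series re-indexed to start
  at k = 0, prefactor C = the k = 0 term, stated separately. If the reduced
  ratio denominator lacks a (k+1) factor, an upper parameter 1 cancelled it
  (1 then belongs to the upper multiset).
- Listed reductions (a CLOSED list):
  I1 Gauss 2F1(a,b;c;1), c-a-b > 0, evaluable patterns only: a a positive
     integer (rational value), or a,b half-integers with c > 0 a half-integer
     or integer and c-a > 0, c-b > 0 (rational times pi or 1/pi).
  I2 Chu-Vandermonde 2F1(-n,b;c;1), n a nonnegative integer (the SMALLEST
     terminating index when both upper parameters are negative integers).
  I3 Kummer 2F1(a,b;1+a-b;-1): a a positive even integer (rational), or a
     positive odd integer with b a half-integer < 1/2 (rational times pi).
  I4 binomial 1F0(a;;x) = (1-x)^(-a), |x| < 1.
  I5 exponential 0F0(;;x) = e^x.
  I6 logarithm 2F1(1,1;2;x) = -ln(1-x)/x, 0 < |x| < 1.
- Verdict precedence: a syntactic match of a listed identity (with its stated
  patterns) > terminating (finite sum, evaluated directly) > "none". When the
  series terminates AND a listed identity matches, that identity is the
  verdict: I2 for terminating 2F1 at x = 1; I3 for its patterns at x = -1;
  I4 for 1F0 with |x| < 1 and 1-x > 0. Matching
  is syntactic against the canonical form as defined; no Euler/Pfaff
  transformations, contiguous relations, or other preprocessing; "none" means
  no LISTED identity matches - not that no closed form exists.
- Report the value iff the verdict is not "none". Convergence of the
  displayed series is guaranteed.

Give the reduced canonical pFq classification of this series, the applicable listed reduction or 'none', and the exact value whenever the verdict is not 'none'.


This is -1 * 2F1(1, 1; 2; 2/7) in reduced canonical form. Verdict: logarithm (I6) matches (the logarithm: parameters (1,1;2), x = 2/7). Its exact value is (7/2) * ln(5/7).

Key observation: t_0 = -1 here, and the ratio is unreduced: k + 2/3 divides both sides (C = -1).
Ratio: r(k) = (2/7) * (k+1) (k+1) / [(k+2) (k+1)] - rational; roots negated = parameters, x = (2/7), C = -1.


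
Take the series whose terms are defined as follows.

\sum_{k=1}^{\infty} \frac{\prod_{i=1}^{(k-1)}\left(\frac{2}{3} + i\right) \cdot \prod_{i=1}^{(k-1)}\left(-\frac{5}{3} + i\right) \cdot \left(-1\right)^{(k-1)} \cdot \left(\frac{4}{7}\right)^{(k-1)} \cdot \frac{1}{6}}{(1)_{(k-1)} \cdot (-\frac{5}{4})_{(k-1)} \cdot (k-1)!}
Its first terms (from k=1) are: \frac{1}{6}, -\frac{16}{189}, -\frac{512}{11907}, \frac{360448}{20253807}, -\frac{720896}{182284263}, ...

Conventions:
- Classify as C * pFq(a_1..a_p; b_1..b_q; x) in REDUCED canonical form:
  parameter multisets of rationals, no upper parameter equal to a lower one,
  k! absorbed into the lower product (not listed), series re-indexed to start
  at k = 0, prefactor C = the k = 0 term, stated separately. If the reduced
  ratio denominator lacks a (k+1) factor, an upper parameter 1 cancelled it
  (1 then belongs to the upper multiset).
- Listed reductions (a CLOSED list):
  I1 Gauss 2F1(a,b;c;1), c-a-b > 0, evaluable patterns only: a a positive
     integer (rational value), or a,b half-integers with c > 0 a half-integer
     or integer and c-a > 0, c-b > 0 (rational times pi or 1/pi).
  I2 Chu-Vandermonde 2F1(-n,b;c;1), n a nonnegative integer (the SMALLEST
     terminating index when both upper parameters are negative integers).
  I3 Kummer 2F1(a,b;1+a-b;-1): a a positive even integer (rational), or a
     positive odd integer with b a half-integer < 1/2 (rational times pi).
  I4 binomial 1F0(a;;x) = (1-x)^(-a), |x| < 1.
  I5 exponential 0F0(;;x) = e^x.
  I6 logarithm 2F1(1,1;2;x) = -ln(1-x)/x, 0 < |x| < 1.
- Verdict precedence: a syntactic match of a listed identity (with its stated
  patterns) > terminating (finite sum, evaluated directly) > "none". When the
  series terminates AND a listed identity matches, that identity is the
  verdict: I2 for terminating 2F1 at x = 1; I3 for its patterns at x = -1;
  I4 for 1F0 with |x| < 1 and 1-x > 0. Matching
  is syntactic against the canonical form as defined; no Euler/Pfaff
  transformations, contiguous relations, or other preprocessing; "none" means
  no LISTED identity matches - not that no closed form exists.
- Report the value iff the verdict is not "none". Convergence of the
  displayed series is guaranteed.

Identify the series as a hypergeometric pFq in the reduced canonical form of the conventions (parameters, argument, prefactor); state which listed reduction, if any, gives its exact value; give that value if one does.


x = -\frac{4}{7} here; the reduced form reads 2F2, upper {-\frac{2}{3}, \frac{5}{3}}, lower {-\frac{5}{4}, 1}, C = \frac{1}{6}. Verdict: none. No listed pattern accepts 2F2(-\frac{2}{3}, \frac{5}{3}; -\frac{5}{4}, 1; -\frac{4}{7}).

Key step: from the first term \frac{1}{6}: the running product (C = 1/6, x = -4/7) telescopes to a rising factorial.
Ratio: r(k) = -\frac{4}{7} * (k-\frac{2}{3}) (k+\frac{5}{3}) / [(k-\frac{5}{4}) (k+1) (k+1)] - rational in k. x = -\frac{4}{7}; t_0 = \frac{1}{6}; negate the roots.


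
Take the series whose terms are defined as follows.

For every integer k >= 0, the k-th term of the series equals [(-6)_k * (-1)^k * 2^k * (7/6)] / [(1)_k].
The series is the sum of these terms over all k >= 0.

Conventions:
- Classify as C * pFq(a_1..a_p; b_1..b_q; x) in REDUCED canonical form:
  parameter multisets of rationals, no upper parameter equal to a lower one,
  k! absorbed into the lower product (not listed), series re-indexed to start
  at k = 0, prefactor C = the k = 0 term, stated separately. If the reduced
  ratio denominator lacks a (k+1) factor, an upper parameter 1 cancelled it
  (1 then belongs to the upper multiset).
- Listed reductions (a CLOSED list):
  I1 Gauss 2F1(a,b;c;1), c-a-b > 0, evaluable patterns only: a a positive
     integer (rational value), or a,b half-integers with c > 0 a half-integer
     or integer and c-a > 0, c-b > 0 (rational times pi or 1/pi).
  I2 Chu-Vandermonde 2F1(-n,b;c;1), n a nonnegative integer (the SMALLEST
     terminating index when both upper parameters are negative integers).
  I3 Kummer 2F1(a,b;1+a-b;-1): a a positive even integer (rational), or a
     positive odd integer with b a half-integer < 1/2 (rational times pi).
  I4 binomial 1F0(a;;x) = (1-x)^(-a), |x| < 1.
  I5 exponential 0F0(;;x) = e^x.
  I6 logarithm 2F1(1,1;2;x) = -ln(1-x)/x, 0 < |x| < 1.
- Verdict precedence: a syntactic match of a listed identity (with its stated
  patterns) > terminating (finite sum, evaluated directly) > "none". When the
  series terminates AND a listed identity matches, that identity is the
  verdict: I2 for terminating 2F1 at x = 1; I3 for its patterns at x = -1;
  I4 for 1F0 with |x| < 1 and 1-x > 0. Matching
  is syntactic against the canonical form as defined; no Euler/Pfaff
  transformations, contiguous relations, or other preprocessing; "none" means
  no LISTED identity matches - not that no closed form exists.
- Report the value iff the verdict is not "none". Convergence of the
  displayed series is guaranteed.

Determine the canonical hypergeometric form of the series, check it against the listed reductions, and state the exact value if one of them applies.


Key observation: from the first term 7/6: the (-1)^k factor (prefactor 7/6) folds into the argument's sign.
Term ratio: r(k) = (-2) * (k-6) / [(k+1)] ; factor over Q: parameters, x = (-2), and C = 7/6.

At argument -2: a 1F0 with upper {-6}, lower {-}, scaled by C = 7/6. Verdict: terminating (-6 upstairs). 7 nonzero terms in all; added directly. Exact value: 1701/2.


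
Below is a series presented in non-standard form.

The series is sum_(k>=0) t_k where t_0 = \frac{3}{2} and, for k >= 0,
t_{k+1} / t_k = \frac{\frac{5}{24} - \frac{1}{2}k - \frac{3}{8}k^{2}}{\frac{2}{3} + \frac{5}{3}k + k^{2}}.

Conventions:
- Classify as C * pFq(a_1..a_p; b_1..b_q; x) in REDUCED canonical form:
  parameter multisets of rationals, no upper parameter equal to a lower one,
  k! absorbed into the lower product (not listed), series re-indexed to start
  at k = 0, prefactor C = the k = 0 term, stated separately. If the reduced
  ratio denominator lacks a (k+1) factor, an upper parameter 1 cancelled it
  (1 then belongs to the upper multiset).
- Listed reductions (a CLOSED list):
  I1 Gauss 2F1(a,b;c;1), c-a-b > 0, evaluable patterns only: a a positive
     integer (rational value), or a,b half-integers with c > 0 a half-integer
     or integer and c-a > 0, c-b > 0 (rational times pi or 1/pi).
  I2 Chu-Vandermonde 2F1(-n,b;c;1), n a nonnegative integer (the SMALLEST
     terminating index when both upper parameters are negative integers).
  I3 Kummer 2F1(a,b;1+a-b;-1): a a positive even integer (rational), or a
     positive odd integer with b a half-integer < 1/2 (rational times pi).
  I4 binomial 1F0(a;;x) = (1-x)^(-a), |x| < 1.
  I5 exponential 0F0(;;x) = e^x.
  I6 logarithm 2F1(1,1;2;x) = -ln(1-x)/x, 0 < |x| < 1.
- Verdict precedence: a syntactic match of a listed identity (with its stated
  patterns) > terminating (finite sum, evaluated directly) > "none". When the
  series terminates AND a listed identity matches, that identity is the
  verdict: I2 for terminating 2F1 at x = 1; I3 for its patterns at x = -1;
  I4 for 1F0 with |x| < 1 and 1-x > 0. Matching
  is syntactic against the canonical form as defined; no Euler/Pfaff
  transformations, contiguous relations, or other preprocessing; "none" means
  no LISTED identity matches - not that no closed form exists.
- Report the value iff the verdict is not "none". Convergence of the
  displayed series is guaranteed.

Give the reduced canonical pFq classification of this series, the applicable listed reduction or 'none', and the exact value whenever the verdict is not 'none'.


The series (x = -\frac{3}{8}) is 2F1: upper {-\frac{1}{3}, \frac{5}{3}}, lower {\frac{2}{3}}, prefactor \frac{3}{2}. Verdict: none - at argument -\frac{3}{8} the multisets {-\frac{1}{3}, \frac{5}{3}} ; {\frac{2}{3}} match no listed identity.

The tell: t_0 = \frac{3}{2} here, and factor the ratio over Q (C = 3/2, x = -3/8): negated roots = parameters.
Term ratio: r(k) = -\frac{3}{8} * (k-\frac{1}{3}) (k+\frac{5}{3}) / [(k+\frac{2}{3}) (k+1)] - rational; roots negated = parameters, x = -\frac{3}{8}, C = \frac{3}{2}.


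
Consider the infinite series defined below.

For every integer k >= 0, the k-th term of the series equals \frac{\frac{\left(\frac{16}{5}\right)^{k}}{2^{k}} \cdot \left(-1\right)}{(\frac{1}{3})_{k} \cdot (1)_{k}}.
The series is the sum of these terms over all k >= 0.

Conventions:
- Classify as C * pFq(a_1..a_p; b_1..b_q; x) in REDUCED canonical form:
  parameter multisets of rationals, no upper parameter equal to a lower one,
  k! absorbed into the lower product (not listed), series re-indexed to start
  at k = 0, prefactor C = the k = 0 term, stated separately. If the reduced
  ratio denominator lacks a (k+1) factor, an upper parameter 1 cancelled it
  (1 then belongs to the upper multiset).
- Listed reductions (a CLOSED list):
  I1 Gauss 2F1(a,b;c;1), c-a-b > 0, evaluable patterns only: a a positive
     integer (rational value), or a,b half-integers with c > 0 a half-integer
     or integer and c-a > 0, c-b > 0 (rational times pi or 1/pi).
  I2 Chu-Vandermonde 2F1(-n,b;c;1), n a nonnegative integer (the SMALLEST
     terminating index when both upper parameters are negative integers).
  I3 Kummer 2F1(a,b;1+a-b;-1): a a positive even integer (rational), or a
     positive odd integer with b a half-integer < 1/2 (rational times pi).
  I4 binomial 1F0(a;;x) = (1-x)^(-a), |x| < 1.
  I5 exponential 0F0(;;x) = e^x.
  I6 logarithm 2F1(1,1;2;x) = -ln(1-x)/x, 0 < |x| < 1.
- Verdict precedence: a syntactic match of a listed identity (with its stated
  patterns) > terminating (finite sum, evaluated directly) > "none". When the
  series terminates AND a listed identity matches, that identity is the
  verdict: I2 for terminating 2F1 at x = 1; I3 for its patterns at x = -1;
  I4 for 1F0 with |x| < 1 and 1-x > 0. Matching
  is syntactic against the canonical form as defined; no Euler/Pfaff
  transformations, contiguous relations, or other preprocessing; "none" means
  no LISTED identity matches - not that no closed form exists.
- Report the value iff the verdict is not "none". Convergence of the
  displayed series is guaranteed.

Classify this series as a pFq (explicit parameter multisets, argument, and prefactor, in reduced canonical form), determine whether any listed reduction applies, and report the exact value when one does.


Prefactor -1, argument \frac{8}{5}: 0F1 with upper {-} over lower {\frac{1}{3}}. Verdict: no listed reduction: x = \frac{8}{5} and upper {-} fail every I1-I6 pattern.

Key observation: t_0 being -1, (1)_k (C = -1) is k! itself.
Step ratio: r(k) = \frac{8}{5} * 1 / [(k+\frac{1}{3}) (k+1)] - rational; roots negated = parameters, x = \frac{8}{5}, C = -1.


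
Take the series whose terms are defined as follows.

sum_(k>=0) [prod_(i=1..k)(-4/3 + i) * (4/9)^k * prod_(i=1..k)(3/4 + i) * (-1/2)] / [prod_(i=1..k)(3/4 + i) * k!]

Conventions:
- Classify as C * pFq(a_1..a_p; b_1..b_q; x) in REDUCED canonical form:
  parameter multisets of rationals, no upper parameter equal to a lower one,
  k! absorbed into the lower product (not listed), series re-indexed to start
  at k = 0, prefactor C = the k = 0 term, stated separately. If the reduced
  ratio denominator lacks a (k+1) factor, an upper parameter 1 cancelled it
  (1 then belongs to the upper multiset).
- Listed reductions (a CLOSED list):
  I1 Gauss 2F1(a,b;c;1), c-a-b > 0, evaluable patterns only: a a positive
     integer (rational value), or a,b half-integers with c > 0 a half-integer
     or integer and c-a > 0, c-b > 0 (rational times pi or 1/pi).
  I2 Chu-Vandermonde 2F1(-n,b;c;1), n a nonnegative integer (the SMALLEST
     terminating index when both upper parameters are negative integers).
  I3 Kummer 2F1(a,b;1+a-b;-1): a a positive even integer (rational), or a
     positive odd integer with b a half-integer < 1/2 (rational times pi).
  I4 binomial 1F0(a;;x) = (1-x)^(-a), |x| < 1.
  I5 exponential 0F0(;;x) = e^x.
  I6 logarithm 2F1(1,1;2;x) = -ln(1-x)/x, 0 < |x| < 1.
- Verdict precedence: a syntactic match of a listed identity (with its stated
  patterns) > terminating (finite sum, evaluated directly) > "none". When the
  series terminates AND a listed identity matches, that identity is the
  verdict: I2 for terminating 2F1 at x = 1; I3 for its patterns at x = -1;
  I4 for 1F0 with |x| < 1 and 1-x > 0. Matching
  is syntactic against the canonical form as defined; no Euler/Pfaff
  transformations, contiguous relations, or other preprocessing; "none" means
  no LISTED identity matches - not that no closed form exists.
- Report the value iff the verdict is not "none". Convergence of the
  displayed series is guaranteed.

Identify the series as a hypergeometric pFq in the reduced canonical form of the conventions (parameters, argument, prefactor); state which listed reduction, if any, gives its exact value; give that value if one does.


First insight: x = (4/9) and the lower running product (C = -1/2, x = 4/9) is a rising factorial.
Ratio: r(k) = (4/9) * (k-1/3) / [(k+1)] - rational; roots negated = parameters, x = (4/9), C = -1/2.

Canonical form: C = -1/2 times 1F0 with upper {-1/3}, lower {-}, x = 4/9. Verdict: binomial (I4) applies (the 1F0 binomial series: exponent 1/3, x = 4/9). Exact value: (-1/2) * (5/9)^(1/3).


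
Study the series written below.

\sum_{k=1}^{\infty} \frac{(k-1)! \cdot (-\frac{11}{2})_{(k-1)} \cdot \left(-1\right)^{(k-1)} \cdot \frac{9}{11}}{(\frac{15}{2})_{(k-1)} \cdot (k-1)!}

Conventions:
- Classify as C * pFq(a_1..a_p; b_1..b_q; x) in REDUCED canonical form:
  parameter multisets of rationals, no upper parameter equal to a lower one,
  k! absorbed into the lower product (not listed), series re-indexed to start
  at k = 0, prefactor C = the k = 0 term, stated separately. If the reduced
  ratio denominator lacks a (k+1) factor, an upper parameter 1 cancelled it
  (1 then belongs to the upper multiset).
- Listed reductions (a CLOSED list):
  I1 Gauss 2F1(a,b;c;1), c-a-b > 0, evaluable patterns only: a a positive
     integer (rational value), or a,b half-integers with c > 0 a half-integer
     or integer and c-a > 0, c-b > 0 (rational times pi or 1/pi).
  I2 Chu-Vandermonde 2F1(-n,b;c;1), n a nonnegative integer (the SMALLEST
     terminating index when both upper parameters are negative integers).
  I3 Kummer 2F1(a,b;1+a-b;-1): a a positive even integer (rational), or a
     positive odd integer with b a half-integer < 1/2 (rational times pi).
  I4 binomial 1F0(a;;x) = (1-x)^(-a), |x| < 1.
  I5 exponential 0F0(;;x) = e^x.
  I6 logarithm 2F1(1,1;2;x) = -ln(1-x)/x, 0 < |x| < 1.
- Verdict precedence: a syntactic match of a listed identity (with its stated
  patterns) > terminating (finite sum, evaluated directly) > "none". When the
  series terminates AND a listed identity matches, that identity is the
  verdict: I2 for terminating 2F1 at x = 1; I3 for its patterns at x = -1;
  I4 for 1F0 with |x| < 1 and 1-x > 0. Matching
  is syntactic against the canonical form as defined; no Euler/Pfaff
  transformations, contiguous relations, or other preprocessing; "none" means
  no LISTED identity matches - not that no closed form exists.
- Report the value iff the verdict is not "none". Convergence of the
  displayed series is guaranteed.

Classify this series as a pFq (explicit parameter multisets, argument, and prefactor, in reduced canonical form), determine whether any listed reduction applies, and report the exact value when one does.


Classification (C = \frac{9}{11}): 2F1 with upper {-\frac{11}{2}, 1}, lower {\frac{15}{2}}, argument x = -1. Verdict: the Kummer evaluation I3 matches (x = -1; c = \frac{15}{2} equals 1+a-b for upper {-\frac{11}{2}, 1}: listed pattern). Value: \frac{2457}{4096} \cdot \pi.

The tell: t_0 = \frac{9}{11} here, and the factorial ratio (prefactor 9/11) (k+a-1)!/(a-1)! is a rising factorial (a)_k.
Term ratio: r(k) = -1 * (k-\frac{11}{2}) (k+1) / [(k+\frac{15}{2}) (k+1)] - rational in k, leading ratio -1; with t_0 = \frac{9}{11}, classification follows.
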